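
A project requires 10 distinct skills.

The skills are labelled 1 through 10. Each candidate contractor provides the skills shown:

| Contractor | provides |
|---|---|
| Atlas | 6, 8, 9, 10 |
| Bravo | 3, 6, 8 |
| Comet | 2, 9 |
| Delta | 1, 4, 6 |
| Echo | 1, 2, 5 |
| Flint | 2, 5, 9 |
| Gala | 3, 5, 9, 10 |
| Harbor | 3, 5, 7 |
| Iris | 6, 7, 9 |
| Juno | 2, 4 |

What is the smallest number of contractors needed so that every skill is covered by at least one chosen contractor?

Take {Atlas, Delta, Harbor, Juno}. Their union is {1, 2, 3, 4, 5, 6, 7, 8, 9, 10}, which is all 10 skills.
No 3 of the 10 contractors cover everything (all 120 combinations miss at least one skill), so 4 is optimal.

4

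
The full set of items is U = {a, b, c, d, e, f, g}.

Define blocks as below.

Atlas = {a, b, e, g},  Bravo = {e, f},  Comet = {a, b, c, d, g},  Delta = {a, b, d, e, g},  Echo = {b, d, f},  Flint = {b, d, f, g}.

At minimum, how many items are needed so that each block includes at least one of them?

2

H = {b, f} meets every block (each contains at least one member of H), and |H| = 2.
The blocks Bravo, Comet are pairwise disjoint, so any hitting set needs a separate item for each — at least 2. Hence 2 is optimal.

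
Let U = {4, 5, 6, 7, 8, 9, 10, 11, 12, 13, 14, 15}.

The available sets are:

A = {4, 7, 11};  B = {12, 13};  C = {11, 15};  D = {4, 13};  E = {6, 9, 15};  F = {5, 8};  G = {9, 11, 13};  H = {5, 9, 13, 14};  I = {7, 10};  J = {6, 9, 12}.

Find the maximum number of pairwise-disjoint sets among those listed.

5

C, D, F, I, J are pairwise disjoint (C={11,15}; D={4,13}; F={5,8}; I={7,10}; J={6,9,12}).
Every remaining set overlaps one of these, and no 6 of the listed sets are pairwise disjoint, so 5 is the maximum.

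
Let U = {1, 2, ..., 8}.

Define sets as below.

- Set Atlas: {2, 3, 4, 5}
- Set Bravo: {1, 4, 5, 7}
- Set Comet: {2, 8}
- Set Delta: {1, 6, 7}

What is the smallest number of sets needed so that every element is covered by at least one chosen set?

3

Take {Atlas, Comet, Delta}. Their union is {1, 2, 3, 4, 5, 6, 7, 8}, which is all 8 elements.
Only Atlas contains 3, so Atlas is forced; the remaining 4 elements need at least 2 more sets (each remaining set adds at most 3) — so at least 3 sets are needed, and 3 is optimal.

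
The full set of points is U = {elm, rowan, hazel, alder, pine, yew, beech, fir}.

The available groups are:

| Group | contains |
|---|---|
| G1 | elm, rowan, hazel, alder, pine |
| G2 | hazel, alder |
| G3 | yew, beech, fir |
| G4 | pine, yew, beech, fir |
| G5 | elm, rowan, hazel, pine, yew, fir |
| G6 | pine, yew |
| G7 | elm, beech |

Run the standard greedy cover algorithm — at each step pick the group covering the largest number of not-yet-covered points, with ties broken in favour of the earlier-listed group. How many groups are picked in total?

Greedy: pick G5 (covers 6 new) → pick G1 (covers 1 new) → pick G3 (covers 1 new). Total picks: 3.
(The true minimum cover uses only 2 groups, so greedy is not optimal here.)

3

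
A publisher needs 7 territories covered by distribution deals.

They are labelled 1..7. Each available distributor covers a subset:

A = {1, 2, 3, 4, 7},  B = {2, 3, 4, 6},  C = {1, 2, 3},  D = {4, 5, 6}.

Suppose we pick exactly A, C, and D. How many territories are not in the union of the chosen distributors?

0

Union of A, C, D = {1, 2, 3, 4, 5, 6, 7} — that's every territory, so 0 are uncovered.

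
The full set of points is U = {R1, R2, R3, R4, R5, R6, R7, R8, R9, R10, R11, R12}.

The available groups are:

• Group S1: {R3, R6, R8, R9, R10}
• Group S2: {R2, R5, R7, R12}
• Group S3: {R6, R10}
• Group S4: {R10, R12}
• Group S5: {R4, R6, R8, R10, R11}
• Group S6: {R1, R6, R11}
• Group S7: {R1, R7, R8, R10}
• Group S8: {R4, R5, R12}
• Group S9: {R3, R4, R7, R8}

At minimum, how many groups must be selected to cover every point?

4

S1, S2, S5, and S7 cover everything between them: the union {R1, R2, R3, R4, R5, R6, R7, R8, R9, R10, R11, R12} is all of U.
No 3 of the 9 groups cover everything (all 84 combinations miss at least one point), so 4 is optimal.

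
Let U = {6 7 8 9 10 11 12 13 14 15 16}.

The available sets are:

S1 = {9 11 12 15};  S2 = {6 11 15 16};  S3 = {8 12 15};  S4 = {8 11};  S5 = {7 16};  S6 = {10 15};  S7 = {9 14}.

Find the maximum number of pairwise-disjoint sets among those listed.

S4, S5, S6, S7 are pairwise disjoint (S4={8,11}; S5={7,16}; S6={10,15}; S7={9,14}).
Every remaining set overlaps one of these, and no 5 of the listed sets are pairwise disjoint, so 4 is the maximum.

4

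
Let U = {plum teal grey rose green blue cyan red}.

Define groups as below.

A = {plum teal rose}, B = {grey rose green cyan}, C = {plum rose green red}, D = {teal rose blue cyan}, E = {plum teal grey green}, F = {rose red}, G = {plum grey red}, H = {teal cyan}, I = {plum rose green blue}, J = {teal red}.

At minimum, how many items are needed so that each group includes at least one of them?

3

T = {teal, grey, rose} meets every group (each contains at least one member of T), and |T| = 3.
No choice of 2 items meets every group, so 3 is the minimum.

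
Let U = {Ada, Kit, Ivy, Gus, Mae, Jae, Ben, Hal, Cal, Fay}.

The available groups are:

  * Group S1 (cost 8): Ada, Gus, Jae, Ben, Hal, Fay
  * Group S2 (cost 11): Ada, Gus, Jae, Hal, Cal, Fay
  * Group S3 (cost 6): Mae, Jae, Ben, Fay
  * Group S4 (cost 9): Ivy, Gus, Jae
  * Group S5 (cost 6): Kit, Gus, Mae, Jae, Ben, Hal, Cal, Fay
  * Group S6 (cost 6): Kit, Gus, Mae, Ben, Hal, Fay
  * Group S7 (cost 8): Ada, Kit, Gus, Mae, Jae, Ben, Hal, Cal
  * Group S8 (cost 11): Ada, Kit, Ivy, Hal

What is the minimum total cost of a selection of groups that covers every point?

17

S5, S8 together cover every point (S5 ∪ S8 = {Ada, Kit, Ivy, Gus, Mae, Jae, Ben, Hal, Cal, Fay}); total cost 6 + 11 = 17.
No covering selection has total cost below 17.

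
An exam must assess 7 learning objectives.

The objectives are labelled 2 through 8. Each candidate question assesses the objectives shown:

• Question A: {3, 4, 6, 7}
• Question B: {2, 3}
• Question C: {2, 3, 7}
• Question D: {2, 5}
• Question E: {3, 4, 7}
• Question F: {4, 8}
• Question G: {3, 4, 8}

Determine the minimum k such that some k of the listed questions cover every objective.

Take {A, D, G}. Their union is {2, 3, 4, 5, 6, 7, 8}, which is all 7 objectives.
Only D contains 5, so D is forced; the remaining 5 objectives need at least 2 more questions (each remaining question adds at most 4) — so at least 3 questions are needed, and 3 is optimal.

3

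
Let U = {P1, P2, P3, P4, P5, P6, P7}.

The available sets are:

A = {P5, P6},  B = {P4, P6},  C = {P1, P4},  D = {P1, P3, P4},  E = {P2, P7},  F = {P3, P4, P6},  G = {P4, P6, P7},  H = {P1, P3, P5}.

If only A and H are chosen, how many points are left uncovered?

Union of A, H = {P1, P3, P5, P6}.
Not covered: P2, P4, P7 — 3 points.

3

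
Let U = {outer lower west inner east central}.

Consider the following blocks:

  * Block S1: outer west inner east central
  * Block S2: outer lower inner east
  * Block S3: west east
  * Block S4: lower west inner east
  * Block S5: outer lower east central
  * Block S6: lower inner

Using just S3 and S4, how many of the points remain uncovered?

2

Union of S3, S4 = {lower, west, inner, east}.
Not covered: outer, central — 2 points.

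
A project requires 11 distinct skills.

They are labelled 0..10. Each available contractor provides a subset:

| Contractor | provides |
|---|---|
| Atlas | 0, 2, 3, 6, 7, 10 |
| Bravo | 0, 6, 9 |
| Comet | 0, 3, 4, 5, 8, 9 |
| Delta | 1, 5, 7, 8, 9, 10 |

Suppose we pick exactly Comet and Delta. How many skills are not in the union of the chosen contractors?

Union of Comet, Delta = {0, 1, 3, 4, 5, 7, 8, 9, 10}.
Not covered: 2, 6 — 2 skills.

2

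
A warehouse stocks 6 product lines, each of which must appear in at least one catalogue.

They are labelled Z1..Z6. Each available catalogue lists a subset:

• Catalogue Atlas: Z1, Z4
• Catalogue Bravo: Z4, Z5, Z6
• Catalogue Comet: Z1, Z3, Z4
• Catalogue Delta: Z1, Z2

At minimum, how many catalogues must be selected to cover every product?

3

Bravo and Comet and Delta together: Bravo ∪ Comet ∪ Delta = {Z1, Z2, Z3, Z4, Z5, Z6} — every product is covered.
Only Delta contains Z2, so Delta is forced; the remaining 4 products need at least 2 more catalogues (each remaining catalogue adds at most 3) — so at least 3 catalogues are needed, and 3 is optimal.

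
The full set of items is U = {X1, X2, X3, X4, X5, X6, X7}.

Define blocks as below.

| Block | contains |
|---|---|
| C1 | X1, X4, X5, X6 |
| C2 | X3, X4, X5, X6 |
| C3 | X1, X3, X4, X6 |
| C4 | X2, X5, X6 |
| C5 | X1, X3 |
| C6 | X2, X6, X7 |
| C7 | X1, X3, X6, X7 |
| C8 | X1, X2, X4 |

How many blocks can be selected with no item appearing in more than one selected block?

2

C4, C5 are pairwise disjoint (C4={X2,X5,X6}; C5={X1,X3}).
Every remaining block overlaps one of these, and no 3 of the listed blocks are pairwise disjoint, so 2 is the maximum.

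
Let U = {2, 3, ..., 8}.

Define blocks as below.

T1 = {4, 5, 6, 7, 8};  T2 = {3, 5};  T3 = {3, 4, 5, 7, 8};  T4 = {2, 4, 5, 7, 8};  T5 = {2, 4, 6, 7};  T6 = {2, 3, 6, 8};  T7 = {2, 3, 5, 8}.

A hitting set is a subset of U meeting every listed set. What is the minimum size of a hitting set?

The 2 elements {3, 4} hit every block.
The blocks T2, T5 are pairwise disjoint, so any hitting set needs a separate element for each — at least 2. Hence 2 is optimal.

2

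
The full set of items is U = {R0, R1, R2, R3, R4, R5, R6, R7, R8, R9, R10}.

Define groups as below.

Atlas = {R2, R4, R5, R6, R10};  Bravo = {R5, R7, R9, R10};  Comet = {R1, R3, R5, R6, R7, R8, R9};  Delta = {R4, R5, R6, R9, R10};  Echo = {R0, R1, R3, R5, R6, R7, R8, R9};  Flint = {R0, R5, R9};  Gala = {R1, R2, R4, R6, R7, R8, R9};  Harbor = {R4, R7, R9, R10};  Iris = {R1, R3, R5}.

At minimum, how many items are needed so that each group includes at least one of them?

The 2 items {R4, R5} hit every group.
The groups Harbor, Iris are pairwise disjoint, so any hitting set needs a separate item for each — at least 2. Hence 2 is optimal.

2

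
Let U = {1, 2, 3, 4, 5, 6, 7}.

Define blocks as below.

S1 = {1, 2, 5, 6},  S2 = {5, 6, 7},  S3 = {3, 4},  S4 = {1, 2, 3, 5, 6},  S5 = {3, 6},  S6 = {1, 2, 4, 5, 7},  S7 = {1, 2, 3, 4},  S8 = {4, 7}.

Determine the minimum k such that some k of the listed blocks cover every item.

2

Take {S2, S7}. Their union is {1, 2, 3, 4, 5, 6, 7}, which is all 7 items.
No single block has all 7 items (the largest, S4, has 5), so 2 is optimal.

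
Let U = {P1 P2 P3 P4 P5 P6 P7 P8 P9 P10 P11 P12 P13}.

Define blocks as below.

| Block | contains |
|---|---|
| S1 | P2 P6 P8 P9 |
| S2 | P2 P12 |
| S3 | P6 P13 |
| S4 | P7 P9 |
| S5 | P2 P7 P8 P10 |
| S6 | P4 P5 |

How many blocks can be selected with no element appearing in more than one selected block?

S2, S3, S4, S6 are pairwise disjoint (S2={P2,P12}; S3={P6,P13}; S4={P7,P9}; S6={P4,P5}).
Every remaining block overlaps one of these, and no 5 of the listed blocks are pairwise disjoint, so 4 is the maximum.

4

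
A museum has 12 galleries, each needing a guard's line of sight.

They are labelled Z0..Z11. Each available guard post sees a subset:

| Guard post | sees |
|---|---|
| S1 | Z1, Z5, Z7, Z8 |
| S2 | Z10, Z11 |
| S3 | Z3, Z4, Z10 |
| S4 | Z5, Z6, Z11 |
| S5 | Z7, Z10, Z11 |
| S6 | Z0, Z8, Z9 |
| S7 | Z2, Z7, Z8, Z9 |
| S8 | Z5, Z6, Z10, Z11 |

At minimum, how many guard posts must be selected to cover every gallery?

5

S1 and S3 and S4 and S6 and S7 together: S1 ∪ S3 ∪ S4 ∪ S6 ∪ S7 = {Z0, Z1, Z2, Z3, Z4, Z5, Z6, Z7, Z8, Z9, Z10, Z11} — every gallery is covered.
No 4 of the 8 guard posts cover everything (all 70 combinations miss at least one gallery), so 5 is optimal.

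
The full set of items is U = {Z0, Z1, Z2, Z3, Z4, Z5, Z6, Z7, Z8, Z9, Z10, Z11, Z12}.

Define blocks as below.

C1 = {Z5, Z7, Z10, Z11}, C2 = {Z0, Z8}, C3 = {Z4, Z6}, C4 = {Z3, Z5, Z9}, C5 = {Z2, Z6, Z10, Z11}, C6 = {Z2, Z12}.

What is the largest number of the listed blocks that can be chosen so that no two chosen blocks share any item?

4

C1, C2, C3, C6 are pairwise disjoint (C1={Z5,Z7,Z10,Z11}; C2={Z0,Z8}; C3={Z4,Z6}; C6={Z2,Z12}).
Every remaining block overlaps one of these, and no 5 of the listed blocks are pairwise disjoint, so 4 is the maximum.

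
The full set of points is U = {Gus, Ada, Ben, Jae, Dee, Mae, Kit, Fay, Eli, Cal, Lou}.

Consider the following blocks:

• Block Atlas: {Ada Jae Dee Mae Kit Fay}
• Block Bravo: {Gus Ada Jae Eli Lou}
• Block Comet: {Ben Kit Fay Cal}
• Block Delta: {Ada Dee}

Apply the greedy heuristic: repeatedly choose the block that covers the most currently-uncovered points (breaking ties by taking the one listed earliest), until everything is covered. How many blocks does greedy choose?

3

Greedy: pick Atlas (covers 6 new) → pick Bravo (covers 3 new) → pick Comet (covers 2 new). Total picks: 3.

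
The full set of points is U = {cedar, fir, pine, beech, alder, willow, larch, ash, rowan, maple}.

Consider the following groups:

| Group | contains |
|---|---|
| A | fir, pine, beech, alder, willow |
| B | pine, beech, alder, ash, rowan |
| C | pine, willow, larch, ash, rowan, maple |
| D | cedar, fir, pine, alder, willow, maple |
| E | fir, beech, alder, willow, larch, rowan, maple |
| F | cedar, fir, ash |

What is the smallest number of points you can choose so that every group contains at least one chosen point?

2

H = {fir, ash} meets every group (each contains at least one member of H), and |H| = 2.
No single point lies in every group, so at least 2 are needed and 2 is optimal.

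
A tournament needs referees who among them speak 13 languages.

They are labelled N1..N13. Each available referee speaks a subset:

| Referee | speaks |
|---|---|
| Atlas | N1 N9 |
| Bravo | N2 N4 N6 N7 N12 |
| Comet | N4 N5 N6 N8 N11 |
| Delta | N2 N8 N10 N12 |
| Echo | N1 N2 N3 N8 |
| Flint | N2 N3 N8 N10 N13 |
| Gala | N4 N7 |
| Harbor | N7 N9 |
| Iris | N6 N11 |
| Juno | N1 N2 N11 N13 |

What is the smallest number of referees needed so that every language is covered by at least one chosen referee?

Take {Atlas, Bravo, Comet, Flint}. Their union is {N1, N2, N3, N4, N5, N6, N7, N8, N9, N10, N11, N12, N13}, which is all 13 languages.
No 3 of the 10 referees cover everything (all 120 combinations miss at least one language), so 4 is optimal.

4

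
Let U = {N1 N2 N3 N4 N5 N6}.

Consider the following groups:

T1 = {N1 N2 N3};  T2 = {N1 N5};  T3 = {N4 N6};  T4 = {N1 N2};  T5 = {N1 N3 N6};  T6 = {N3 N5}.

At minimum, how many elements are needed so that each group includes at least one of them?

3

The 3 elements {N1, N3, N6} hit every group.
The groups T3, T4, T6 are pairwise disjoint, so any hitting set needs a separate element for each — at least 3. Hence 3 is optimal.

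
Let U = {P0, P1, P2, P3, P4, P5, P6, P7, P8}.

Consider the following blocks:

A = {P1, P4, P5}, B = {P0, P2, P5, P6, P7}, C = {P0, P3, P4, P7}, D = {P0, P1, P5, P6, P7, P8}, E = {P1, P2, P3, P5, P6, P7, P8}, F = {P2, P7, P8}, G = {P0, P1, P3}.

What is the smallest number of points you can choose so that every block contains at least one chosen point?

Take H = {P1, P7}. Each listed block contains at least one of these, so H is a hitting set of size 2.
The blocks A, F are pairwise disjoint, so any hitting set needs a separate point for each — at least 2. Hence 2 is optimal.

2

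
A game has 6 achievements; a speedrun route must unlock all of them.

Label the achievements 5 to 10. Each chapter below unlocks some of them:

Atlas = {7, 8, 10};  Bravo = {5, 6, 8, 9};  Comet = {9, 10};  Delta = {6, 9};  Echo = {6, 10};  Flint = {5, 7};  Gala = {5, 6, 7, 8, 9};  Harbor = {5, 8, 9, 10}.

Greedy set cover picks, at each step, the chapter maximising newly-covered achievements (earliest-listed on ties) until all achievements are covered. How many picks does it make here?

2

Greedy: pick Gala (covers 5 new) → pick Atlas (covers 1 new). Total picks: 2.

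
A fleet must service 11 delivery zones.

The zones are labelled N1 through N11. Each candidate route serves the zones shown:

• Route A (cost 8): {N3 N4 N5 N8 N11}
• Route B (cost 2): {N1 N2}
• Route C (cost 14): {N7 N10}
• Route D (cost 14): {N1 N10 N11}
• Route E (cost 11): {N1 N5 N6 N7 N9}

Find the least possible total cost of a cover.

35

A, B, C, E together cover every zone (A ∪ B ∪ C ∪ E = {N1, N2, N3, N4, N5, N6, N7, N8, N9, N10, N11}); total cost 8 + 2 + 14 + 11 = 35.
No covering selection has total cost below 35.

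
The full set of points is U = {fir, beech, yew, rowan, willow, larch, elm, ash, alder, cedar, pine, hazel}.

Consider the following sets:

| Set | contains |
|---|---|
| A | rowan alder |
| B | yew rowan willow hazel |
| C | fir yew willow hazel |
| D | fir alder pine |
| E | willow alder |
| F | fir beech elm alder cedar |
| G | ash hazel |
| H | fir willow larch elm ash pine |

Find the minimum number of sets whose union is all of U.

Take {B, F, H}. Their union is {fir, beech, yew, rowan, willow, larch, elm, ash, alder, cedar, pine, hazel}, which is all 12 points.
Only F contains beech, so F is forced; the remaining 7 points need at least 2 more sets (each remaining set adds at most 4) — so at least 3 sets are needed, and 3 is optimal.

3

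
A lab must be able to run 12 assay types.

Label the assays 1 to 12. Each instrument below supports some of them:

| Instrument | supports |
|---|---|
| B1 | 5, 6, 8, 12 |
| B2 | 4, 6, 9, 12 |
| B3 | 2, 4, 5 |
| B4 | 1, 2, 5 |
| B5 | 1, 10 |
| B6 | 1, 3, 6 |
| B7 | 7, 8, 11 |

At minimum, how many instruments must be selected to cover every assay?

5

B2 and B3 and B5 and B6 and B7 together: B2 ∪ B3 ∪ B5 ∪ B6 ∪ B7 = {1, 2, 3, 4, 5, 6, 7, 8, 9, 10, 11, 12} — every assay is covered.
No 4 of the 7 instruments cover everything (all 35 combinations miss at least one assay), so 5 is optimal.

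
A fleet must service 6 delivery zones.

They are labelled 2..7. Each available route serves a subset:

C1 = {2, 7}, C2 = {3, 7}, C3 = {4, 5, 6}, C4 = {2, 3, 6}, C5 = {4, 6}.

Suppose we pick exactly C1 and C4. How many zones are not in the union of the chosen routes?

Union of C1, C4 = {2, 3, 6, 7}.
Not covered: 4, 5 — 2 zones.

2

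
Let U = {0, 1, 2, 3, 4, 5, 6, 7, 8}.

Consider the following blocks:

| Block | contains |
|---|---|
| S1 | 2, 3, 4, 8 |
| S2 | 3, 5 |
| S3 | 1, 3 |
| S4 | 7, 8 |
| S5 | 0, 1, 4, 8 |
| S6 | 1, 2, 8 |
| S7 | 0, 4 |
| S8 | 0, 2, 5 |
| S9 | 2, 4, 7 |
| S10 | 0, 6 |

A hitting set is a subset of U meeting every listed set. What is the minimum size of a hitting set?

Take H = {0, 2, 3, 7}. Each listed block contains at least one of these, so H is a hitting set of size 4.
No choice of 3 items meets every block, so 4 is the minimum.

4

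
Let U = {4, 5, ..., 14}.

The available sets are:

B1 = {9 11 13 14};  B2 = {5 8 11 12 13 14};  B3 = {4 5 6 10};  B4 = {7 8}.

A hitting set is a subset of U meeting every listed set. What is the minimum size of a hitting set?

Take H = {5, 8, 9}. Each listed set contains at least one of these, so H is a hitting set of size 3.
The sets B1, B3, B4 are pairwise disjoint, so any hitting set needs a separate element for each — at least 3. Hence 3 is optimal.

3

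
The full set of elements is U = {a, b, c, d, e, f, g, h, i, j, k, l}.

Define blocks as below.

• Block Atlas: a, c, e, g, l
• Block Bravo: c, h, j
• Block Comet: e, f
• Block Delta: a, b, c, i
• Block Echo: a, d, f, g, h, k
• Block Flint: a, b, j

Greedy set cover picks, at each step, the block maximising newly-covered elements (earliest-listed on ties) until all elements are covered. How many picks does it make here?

Greedy: pick Echo (covers 6 new) → pick Atlas (covers 3 new) → pick Delta (covers 2 new) → pick Bravo (covers 1 new). Total picks: 4.

4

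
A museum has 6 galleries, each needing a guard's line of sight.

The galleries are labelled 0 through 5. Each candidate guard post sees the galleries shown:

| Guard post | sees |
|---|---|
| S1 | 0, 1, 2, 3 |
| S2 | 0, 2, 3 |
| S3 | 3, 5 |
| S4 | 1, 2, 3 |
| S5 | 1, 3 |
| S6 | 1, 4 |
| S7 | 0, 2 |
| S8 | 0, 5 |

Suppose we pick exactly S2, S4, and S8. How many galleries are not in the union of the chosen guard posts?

Union of S2, S4, S8 = {0, 1, 2, 3, 5}.
Not covered: 4 — 1 gallery.

1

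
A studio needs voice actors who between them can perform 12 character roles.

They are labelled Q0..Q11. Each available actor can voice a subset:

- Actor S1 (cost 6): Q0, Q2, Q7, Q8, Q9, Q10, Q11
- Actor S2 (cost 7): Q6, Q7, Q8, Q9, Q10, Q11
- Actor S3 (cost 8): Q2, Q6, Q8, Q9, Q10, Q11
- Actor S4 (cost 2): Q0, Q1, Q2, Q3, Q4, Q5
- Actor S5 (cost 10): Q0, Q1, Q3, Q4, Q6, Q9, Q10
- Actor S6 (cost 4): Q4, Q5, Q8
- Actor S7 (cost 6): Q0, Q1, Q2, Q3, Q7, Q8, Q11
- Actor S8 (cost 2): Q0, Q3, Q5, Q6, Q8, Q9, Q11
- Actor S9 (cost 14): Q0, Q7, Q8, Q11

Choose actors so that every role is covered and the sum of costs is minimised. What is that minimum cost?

S2, S4 together cover every role (S2 ∪ S4 = {Q0, Q1, Q2, Q3, Q4, Q5, Q6, Q7, Q8, Q9, Q10, Q11}); total cost 7 + 2 = 9.
The greedy pick S8, S4, S1 costs 10; no covering selection beats 9.

9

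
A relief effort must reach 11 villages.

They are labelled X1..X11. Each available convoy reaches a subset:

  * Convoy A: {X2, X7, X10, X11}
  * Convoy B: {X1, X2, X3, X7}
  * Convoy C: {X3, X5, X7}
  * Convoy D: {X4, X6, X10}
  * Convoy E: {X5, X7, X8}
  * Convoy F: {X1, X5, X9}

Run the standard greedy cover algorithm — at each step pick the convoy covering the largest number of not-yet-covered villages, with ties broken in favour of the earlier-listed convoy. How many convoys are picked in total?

5

Greedy: pick A (covers 4 new) → pick F (covers 3 new) → pick D (covers 2 new) → pick B (covers 1 new) → pick E (covers 1 new). Total picks: 5.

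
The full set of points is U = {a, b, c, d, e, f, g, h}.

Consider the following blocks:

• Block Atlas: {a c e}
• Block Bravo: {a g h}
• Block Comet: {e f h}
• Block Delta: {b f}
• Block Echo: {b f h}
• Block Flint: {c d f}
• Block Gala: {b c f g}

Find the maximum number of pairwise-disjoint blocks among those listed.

2

Bravo, Flint are pairwise disjoint (Bravo={a,g,h}; Flint={c,d,f}).
Every remaining block overlaps one of these, and no 3 of the listed blocks are pairwise disjoint, so 2 is the maximum.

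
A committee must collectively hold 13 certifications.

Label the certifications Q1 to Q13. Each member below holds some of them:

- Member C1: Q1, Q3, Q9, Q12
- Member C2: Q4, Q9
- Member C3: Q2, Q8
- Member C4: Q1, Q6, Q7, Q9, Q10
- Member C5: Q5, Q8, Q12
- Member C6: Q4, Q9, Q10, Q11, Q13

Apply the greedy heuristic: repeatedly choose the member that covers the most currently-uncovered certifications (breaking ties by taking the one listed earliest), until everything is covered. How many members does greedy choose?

5

Greedy: pick C4 (covers 5 new) → pick C5 (covers 3 new) → pick C6 (covers 3 new) → pick C1 (covers 1 new) → pick C3 (covers 1 new). Total picks: 5.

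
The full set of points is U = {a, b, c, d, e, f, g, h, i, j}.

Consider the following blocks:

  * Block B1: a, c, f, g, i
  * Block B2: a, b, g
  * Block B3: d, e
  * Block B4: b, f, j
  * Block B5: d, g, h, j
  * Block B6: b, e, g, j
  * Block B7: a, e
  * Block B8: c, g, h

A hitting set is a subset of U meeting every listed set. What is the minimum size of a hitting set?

3

The 3 points {b, e, g} hit every block.
The blocks B3, B4, B8 are pairwise disjoint, so any hitting set needs a separate point for each — at least 3. Hence 3 is optimal.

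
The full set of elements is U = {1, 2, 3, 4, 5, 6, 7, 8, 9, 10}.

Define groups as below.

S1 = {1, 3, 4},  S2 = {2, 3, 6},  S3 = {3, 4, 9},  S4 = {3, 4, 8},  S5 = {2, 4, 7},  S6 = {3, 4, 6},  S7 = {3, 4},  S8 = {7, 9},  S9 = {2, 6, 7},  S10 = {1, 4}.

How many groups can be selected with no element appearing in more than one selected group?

3

S2, S8, S10 are pairwise disjoint (S2={2,3,6}; S8={7,9}; S10={1,4}).
Every remaining group overlaps one of these, and no 4 of the listed groups are pairwise disjoint, so 3 is the maximum.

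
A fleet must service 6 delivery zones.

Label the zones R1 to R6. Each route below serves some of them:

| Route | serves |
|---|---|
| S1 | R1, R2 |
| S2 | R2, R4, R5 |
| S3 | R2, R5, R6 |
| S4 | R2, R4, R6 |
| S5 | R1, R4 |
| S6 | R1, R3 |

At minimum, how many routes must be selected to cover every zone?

S3 and S4 and S6 together: S3 ∪ S4 ∪ S6 = {R1, R2, R3, R4, R5, R6} — every zone is covered.
Only S6 contains R3, so S6 is forced; the remaining 4 zones need at least 2 more routes (each remaining route adds at most 3) — so at least 3 routes are needed, and 3 is optimal.

3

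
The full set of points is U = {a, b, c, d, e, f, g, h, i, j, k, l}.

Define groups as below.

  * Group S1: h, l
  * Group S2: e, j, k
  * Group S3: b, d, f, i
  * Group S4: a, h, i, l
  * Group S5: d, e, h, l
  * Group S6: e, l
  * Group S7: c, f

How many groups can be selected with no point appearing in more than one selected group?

3

S1, S2, S7 are pairwise disjoint (S1={h,l}; S2={e,j,k}; S7={c,f}).
Every remaining group overlaps one of these, and no 4 of the listed groups are pairwise disjoint, so 3 is the maximum.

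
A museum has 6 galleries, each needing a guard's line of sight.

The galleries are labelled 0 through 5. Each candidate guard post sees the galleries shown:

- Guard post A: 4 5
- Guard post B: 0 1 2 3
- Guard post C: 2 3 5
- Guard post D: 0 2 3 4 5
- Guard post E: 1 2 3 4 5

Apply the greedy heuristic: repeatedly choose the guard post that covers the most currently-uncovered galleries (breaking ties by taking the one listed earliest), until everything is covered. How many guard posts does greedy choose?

2

Greedy: pick D (covers 5 new) → pick B (covers 1 new). Total picks: 2.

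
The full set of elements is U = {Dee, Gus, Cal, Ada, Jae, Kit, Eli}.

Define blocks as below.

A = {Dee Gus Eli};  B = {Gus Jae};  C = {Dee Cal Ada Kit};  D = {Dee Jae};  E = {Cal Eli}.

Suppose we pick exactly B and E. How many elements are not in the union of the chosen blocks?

3

Union of B, E = {Gus, Cal, Jae, Eli}.
Not covered: Dee, Ada, Kit — 3 elements.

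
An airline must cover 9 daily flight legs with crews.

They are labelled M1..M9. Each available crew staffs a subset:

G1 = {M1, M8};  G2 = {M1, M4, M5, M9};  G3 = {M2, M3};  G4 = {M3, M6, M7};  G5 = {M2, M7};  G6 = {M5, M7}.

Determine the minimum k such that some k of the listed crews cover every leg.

G1 and G2 and G3 and G4 together: G1 ∪ G2 ∪ G3 ∪ G4 = {M1, M2, M3, M4, M5, M6, M7, M8, M9} — every leg is covered.
Only G1 contains M8, so G1 is forced; the remaining 7 legs need at least 3 more crews (each remaining crew adds at most 3) — so at least 4 crews are needed, and 4 is optimal.

4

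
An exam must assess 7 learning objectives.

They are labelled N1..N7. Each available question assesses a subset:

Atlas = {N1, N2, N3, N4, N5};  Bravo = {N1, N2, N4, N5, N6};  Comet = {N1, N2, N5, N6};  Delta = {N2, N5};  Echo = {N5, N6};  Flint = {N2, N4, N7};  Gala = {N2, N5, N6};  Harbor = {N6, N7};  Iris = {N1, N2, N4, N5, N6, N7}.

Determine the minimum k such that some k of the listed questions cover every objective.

2

Take {Atlas, Harbor}. Their union is {N1, N2, N3, N4, N5, N6, N7}, which is all 7 objectives.
No single question has all 7 objectives (the largest, Iris, has 6), so 2 is optimal.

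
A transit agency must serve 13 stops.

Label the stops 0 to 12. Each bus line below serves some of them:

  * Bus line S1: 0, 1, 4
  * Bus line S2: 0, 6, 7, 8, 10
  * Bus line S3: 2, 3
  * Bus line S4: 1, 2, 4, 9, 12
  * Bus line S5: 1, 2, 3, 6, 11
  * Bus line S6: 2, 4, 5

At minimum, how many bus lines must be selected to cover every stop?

4

Take {S2, S4, S5, S6}. Their union is {0, 1, 2, 3, 4, 5, 6, 7, 8, 9, 10, 11, 12}, which is all 13 stops.
No 3 of the 6 bus lines cover everything (all 20 combinations miss at least one stop), so 4 is optimal.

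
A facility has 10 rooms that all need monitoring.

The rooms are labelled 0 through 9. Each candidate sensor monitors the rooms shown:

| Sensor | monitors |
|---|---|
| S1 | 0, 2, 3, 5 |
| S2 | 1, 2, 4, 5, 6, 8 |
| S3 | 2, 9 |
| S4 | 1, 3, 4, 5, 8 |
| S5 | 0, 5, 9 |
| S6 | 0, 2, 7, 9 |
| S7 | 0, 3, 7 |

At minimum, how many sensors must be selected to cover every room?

3

Take {S2, S3, S7}. Their union is {0, 1, 2, 3, 4, 5, 6, 7, 8, 9}, which is all 10 rooms.
Only S2 contains 6, so S2 is forced; the remaining 4 rooms need at least 2 more sensors (each remaining sensor adds at most 3) — so at least 3 sensors are needed, and 3 is optimal.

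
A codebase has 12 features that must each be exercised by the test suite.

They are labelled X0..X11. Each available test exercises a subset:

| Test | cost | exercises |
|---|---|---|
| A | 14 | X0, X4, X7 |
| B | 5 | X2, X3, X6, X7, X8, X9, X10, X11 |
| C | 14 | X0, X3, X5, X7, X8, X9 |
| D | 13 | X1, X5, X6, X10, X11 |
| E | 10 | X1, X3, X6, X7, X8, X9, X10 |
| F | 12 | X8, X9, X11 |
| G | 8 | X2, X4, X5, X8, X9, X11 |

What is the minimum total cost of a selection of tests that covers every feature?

32

C, E, G together cover every feature (C ∪ E ∪ G = {X0, X1, X2, X3, X4, X5, X6, X7, X8, X9, X10, X11}); total cost 14 + 10 + 8 = 32.
The greedy pick B, G, E, A costs 37; no covering selection beats 32.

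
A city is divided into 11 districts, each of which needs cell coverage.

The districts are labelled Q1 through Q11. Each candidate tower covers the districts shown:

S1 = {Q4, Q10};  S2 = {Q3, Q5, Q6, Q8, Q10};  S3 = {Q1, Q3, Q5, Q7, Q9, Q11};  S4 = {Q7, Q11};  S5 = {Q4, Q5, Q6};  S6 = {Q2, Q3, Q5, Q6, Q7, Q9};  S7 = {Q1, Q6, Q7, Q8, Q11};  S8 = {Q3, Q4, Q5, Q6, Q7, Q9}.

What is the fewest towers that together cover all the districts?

3

Take {S1, S6, S7}. Their union is {Q1, Q2, Q3, Q4, Q5, Q6, Q7, Q8, Q9, Q10, Q11}, which is all 11 districts.
Only S6 contains Q2, so S6 is forced; the remaining 5 districts need at least 2 more towers (each remaining tower adds at most 3) — so at least 3 towers are needed, and 3 is optimal.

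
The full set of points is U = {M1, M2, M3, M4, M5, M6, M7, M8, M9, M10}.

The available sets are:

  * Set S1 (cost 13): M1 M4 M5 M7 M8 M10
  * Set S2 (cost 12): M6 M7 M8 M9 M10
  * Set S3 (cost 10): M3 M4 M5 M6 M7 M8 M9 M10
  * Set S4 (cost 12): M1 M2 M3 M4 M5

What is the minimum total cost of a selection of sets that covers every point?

S3, S4 together cover every point (S3 ∪ S4 = {M1, M2, M3, M4, M5, M6, M7, M8, M9, M10}); total cost 10 + 12 = 22.
No covering selection has total cost below 22.

22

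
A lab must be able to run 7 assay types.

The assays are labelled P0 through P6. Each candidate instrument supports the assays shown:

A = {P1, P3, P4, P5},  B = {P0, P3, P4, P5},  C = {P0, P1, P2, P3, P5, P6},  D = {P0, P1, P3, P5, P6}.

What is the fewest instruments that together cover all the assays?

2

A and C together: A ∪ C = {P0, P1, P2, P3, P4, P5, P6} — every assay is covered.
No single instrument has all 7 assays (the largest, C, has 6), so 2 is optimal.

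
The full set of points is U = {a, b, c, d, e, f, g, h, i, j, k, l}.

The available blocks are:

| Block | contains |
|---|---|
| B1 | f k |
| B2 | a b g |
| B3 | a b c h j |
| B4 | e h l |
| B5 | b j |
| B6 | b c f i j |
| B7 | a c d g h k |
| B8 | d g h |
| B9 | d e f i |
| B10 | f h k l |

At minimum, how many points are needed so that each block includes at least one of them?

3

T = {b, f, h} meets every block (each contains at least one member of T), and |T| = 3.
The blocks B1, B4, B5 are pairwise disjoint, so any hitting set needs a separate point for each — at least 3. Hence 3 is optimal.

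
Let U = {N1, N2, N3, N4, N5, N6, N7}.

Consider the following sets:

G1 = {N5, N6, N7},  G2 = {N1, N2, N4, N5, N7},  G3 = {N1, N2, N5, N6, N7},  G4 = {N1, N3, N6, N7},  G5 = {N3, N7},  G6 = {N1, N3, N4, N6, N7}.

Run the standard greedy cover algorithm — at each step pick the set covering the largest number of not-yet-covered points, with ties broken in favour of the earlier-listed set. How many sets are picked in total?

Greedy: pick G2 (covers 5 new) → pick G4 (covers 2 new). Total picks: 2.

2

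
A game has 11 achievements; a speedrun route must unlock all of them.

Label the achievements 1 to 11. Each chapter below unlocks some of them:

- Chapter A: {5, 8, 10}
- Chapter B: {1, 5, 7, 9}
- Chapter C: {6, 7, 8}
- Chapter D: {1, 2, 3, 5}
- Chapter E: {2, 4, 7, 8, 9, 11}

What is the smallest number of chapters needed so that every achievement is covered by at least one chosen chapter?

4

A and C and D and E together: A ∪ C ∪ D ∪ E = {1, 2, 3, 4, 5, 6, 7, 8, 9, 10, 11} — every achievement is covered.
No 3 of the 5 chapters cover everything (all 10 combinations miss at least one achievement), so 4 is optimal.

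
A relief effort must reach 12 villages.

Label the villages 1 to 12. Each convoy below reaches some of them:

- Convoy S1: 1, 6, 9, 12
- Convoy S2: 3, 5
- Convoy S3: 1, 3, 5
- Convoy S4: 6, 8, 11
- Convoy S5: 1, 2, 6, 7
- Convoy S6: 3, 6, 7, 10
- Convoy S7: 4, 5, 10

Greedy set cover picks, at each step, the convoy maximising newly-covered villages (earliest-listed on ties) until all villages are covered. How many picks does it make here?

5

Greedy: pick S1 (covers 4 new) → pick S6 (covers 3 new) → pick S4 (covers 2 new) → pick S7 (covers 2 new) → pick S5 (covers 1 new). Total picks: 5.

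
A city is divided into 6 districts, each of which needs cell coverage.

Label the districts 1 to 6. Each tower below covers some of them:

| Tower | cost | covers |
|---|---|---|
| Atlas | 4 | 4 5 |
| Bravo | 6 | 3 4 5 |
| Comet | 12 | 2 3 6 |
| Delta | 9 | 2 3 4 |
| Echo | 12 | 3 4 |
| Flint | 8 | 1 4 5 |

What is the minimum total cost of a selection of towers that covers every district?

20

Comet, Flint together cover every district (Comet ∪ Flint = {1, 2, 3, 4, 5, 6}); total cost 12 + 8 = 20.
The greedy pick Atlas, Comet, Flint costs 24; no covering selection beats 20.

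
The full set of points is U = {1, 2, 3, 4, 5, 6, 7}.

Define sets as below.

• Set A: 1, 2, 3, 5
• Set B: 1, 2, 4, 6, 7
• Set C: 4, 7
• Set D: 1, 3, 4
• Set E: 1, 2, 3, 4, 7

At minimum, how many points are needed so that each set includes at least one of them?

The 2 points {1, 4} hit every set.
The sets A, C are pairwise disjoint, so any hitting set needs a separate point for each — at least 2. Hence 2 is optimal.

2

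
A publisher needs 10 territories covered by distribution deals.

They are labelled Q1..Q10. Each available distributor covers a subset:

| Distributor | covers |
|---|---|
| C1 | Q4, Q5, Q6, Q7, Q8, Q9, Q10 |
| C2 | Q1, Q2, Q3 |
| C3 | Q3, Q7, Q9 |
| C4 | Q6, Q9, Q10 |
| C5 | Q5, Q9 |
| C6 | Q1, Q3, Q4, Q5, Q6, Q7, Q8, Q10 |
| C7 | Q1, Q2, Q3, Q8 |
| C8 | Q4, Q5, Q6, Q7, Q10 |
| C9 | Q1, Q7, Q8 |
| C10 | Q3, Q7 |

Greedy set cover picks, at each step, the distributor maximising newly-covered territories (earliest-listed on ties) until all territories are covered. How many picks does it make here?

Greedy: pick C6 (covers 8 new) → pick C1 (covers 1 new) → pick C2 (covers 1 new). Total picks: 3.
(The true minimum cover uses only 2 distributors, so greedy is not optimal here.)

3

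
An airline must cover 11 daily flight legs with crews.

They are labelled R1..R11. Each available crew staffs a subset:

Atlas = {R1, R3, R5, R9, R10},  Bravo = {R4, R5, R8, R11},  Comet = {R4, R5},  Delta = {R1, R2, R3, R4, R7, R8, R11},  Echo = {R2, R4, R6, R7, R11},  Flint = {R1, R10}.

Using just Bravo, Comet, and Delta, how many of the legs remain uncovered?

Union of Bravo, Comet, Delta = {R1, R2, R3, R4, R5, R7, R8, R11}.
Not covered: R6, R9, R10 — 3 legs.

3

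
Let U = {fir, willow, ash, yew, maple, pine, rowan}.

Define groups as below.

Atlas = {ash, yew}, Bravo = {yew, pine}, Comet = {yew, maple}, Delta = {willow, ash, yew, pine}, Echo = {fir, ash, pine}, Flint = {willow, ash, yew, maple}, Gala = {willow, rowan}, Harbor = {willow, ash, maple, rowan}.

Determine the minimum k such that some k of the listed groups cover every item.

Delta, Echo, and Harbor cover everything between them: the union {fir, willow, ash, yew, maple, pine, rowan} is all of U.
Only Echo contains fir, so Echo is forced; the remaining 4 items need at least 2 more groups (each remaining group adds at most 3) — so at least 3 groups are needed, and 3 is optimal.

3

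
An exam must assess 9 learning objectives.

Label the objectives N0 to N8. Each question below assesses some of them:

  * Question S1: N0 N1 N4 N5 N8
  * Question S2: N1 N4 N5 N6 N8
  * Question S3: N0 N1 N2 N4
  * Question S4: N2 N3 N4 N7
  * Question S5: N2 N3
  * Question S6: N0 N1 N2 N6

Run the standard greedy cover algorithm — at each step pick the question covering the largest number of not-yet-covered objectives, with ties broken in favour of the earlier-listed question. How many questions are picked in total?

3

Greedy: pick S1 (covers 5 new) → pick S4 (covers 3 new) → pick S2 (covers 1 new). Total picks: 3.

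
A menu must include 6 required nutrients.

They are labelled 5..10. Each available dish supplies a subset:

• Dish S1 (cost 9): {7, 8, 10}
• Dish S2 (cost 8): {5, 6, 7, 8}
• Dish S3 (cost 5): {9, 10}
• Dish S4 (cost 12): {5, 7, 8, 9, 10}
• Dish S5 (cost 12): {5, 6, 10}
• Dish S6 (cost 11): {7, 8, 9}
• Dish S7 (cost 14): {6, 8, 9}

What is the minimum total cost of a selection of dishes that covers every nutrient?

S2, S3 together cover every nutrient (S2 ∪ S3 = {5, 6, 7, 8, 9, 10}); total cost 8 + 5 = 13.
No covering selection has total cost below 13.

13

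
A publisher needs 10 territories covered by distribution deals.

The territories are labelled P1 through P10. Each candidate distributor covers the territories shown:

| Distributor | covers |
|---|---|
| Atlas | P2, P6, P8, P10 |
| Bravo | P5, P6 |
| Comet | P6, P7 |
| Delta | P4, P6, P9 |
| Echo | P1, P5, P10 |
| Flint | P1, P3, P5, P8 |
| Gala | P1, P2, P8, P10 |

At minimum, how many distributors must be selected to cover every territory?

Comet and Delta and Flint and Gala together: Comet ∪ Delta ∪ Flint ∪ Gala = {P1, P2, P3, P4, P5, P6, P7, P8, P9, P10} — every territory is covered.
No 3 of the 7 distributors cover everything (all 35 combinations miss at least one territory), so 4 is optimal.

4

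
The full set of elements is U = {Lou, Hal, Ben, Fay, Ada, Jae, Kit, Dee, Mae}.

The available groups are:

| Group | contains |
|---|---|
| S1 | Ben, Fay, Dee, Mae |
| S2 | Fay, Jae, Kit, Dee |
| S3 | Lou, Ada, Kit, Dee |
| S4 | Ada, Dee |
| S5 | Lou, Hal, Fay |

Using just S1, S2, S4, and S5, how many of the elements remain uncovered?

0

Union of S1, S2, S4, S5 = {Lou, Hal, Ben, Fay, Ada, Jae, Kit, Dee, Mae} — that's every element, so 0 are uncovered.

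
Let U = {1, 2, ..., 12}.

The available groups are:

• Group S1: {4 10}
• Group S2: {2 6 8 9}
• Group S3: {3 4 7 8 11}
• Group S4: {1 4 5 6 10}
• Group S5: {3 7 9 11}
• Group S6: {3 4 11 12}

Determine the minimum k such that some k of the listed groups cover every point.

4

S2, S4, S5, and S6 cover everything between them: the union {1, 2, 3, 4, 5, 6, 7, 8, 9, 10, 11, 12} is all of U.
No 3 of the 6 groups cover everything (all 20 combinations miss at least one point), so 4 is optimal.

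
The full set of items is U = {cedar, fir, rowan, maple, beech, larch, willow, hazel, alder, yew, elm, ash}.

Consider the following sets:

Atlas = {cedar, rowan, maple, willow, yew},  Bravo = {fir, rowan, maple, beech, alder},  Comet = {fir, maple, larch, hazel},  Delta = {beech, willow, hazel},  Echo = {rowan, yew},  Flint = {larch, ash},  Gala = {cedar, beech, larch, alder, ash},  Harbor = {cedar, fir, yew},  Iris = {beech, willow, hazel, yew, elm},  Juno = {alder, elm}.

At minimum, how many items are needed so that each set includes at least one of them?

4

H = {beech, larch, yew, elm} meets every set (each contains at least one member of H), and |H| = 4.
The sets Delta, Echo, Flint, Juno are pairwise disjoint, so any hitting set needs a separate item for each — at least 4. Hence 4 is optimal.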